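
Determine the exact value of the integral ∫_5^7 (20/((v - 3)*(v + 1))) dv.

-5*log(2) + 5*log(3)

Factor the denominator: v**2 - 2*v - 3 = (v + 1)(v - 3).
Partial fractions: 20/((v - 3)*(v + 1)) = -5/(v + 1) + 5/(v - 3).
An antiderivative is F(v) = 5*log(v - 3) - 5*log(v + 1).
Then F(7) - F(5) = (-log(32)) - (-5*log(3)) = -5*log(2) + 5*log(3).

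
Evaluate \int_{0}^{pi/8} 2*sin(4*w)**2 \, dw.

Use the identity sin^2(4*w) = (1 - cos(8*w))/2.
An antiderivative is F(w) = w - sin(8*w)/8.
Then F(pi/8) - F(0) = (pi/8) - (0) = pi/8.

pi/8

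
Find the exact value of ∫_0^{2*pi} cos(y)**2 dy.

Use the identity cos^2(y) = (1 + cos(2*y))/2.
An antiderivative is F(y) = y/2 + sin(2*y)/4.
Then F(2*pi) - F(0) = (pi) - (0) = pi.

pi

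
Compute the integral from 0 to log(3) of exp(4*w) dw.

20

Let u = exp(w), so du = exp(w) dw. When w = 0, u = 1; when w = log(3), u = 3.
The integral becomes ∫ u**3 du from 1 to 3, with antiderivative u**4/4.
Back in w: F(w) = exp(4*w)/4.
Then F(log(3)) - F(0) = (81/4) - (1/4) = 20.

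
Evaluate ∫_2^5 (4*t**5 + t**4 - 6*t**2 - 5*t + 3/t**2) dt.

By the power rule, an antiderivative is F(t) = 2*t**6/3 + t**5/5 - 2*t**3 - 5*t**2/2 - 3/t.
Then F(5) - F(2) = (321857/30) - (647/30) = 10707.

10707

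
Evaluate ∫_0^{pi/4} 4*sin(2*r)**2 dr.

pi/2

Use the identity sin^2(2*r) = (1 - cos(4*r))/2.
An antiderivative is F(r) = 2*r - sin(4*r)/2.
Then F(pi/4) - F(0) = (pi/2) - (0) = pi/2.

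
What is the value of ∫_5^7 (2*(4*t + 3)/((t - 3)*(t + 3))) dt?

-log(2) + 3*log(5)

Factor the denominator: t**2 - 9 = (t + 3)(t - 3).
Partial fractions: 2*(4*t + 3)/((t - 3)*(t + 3)) = 3/(t + 3) + 5/(t - 3).
An antiderivative is F(t) = 5*log(t - 3) + 3*log(t + 3).
Then F(7) - F(5) = (3*log(5) + 13*log(2)) - (14*log(2)) = -log(2) + 3*log(5).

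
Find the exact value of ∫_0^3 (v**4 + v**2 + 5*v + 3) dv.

By the power rule, an antiderivative is F(v) = v**5/5 + v**3/3 + 5*v**2/2 + 3*v.
Then F(3) - F(0) = (891/10) - (0) = 891/10.

891/10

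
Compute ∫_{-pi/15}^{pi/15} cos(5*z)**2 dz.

sqrt(3)/20 + pi/15

Use the identity cos^2(5*z) = (1 + cos(10*z))/2.
An antiderivative is F(z) = z/2 + sin(10*z)/20.
Then F(pi/15) - F(-pi/15) = (sqrt(3)/40 + pi/30) - (-pi/30 - sqrt(3)/40) = sqrt(3)/20 + pi/15.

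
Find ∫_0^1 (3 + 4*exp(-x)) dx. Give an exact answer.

An antiderivative is F(x) = 3*x - 4*exp(-x).
Then F(1) - F(0) = (3 - 4*exp(-1)) - (-4) = 7 - 4*exp(-1).

7 - 4*exp(-1)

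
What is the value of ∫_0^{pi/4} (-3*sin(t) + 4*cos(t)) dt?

-3 + 7*sqrt(2)/2

An antiderivative is F(t) = 4*sin(t) + 3*cos(t).
Then F(pi/4) - F(0) = (7*sqrt(2)/2) - (3) = -3 + 7*sqrt(2)/2.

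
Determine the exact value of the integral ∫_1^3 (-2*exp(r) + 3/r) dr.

An antiderivative is F(r) = -2*exp(r) + 3*log(r).
Then F(3) - F(1) = (-2*exp(3) + log(27)) - (-2*exp(1)) = -2*exp(3) + log(27) + 2*exp(1).

-2*exp(3) + log(27) + 2*exp(1)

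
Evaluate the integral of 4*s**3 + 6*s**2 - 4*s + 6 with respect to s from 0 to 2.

36

By the power rule, an antiderivative is F(s) = s**4 + 2*s**3 - 2*s**2 + 6*s.
Then F(2) - F(0) = (36) - (0) = 36.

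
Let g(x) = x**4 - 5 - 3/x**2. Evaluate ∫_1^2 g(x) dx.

By the power rule, an antiderivative is F(x) = x**5/5 - 5*x + 3/x.
Then F(2) - F(1) = (-21/10) - (-9/5) = -3/10.

-3/10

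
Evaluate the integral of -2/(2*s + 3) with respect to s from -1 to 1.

-log(5)

An antiderivative is F(s) = -log(2*s + 3).
Then F(1) - F(-1) = (-log(5)) - (0) = -log(5).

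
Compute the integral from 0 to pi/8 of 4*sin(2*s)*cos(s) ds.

Use the identity sin(2*s)cos(s) = [sin(3*s) + sin(s)]/2.
An antiderivative is F(s) = -2*cos(s) - 2*cos(3*s)/3.
Then F(pi/8) - F(0) = (-sqrt(sqrt(2) + 2) - sqrt(2 - sqrt(2))/3) - (-8/3) = -sqrt(sqrt(2) + 2) - sqrt(2 - sqrt(2))/3 + 8/3.

-sqrt(sqrt(2) + 2) - sqrt(2 - sqrt(2))/3 + 8/3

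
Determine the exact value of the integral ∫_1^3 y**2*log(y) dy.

Integrate by parts once (u = ln y, dv = y**2 dy).
An antiderivative is F(y) = y**3*(3*log(y) - 1)/9.
Then F(3) - F(1) = (-3 + 9*log(3)) - (-1/9) = -26/9 + 9*log(3).

-26/9 + 9*log(3)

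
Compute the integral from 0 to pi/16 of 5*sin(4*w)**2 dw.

Use the identity sin^2(4*w) = (1 - cos(8*w))/2.
An antiderivative is F(w) = 5*w/2 - 5*sin(8*w)/16.
Then F(pi/16) - F(0) = (-5/16 + 5*pi/32) - (0) = -5/16 + 5*pi/32.

-5/16 + 5*pi/32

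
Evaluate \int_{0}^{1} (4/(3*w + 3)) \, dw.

4*log(2)/3

An antiderivative is F(w) = 4*log(3*w + 3)/3.
Then F(1) - F(0) = (4*log(6)/3) - (4*log(3)/3) = 4*log(2)/3.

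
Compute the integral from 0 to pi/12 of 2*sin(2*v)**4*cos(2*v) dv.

1/160

Let u = sin(2*v), so du = 2*cos(2*v) dv. When v = 0, u = 0; when v = pi/12, u = 1/2.
The integral becomes ∫ u**4 du from 0 to 1/2, with antiderivative u**5/5.
Back in v: F(v) = sin(2*v)**5/5.
Then F(pi/12) - F(0) = (1/160) - (0) = 1/160.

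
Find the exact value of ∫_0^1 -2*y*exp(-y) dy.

Integrate by parts once (u = y, dv = -2*exp(-y) dy).
An antiderivative is F(y) = (2*y + 2)*exp(-y).
Then F(1) - F(0) = (4*exp(-1)) - (2) = -2 + 4*exp(-1).

-2 + 4*exp(-1)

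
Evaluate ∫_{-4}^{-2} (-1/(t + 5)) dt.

An antiderivative is F(t) = -log(t + 5).
Then F(-2) - F(-4) = (-log(3)) - (0) = -log(3).

-log(3)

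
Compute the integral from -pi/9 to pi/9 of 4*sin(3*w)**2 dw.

Use the identity sin^2(3*w) = (1 - cos(6*w))/2.
An antiderivative is F(w) = 2*w - sin(6*w)/3.
Then F(pi/9) - F(-pi/9) = (-sqrt(3)/6 + 2*pi/9) - (-2*pi/9 + sqrt(3)/6) = -sqrt(3)/3 + 4*pi/9.

-sqrt(3)/3 + 4*pi/9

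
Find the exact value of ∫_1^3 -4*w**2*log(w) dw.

Integrate by parts once (u = ln w, dv = -4*w**2 dw).
An antiderivative is F(w) = -4*w**3*(3*log(w) - 1)/9.
Then F(3) - F(1) = (12 - 36*log(3)) - (4/9) = 104/9 - 36*log(3).

104/9 - 36*log(3)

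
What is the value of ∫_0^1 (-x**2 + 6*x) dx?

8/3

By the power rule, an antiderivative is F(x) = -x**3/3 + 3*x**2.
Then F(1) - F(0) = (8/3) - (0) = 8/3.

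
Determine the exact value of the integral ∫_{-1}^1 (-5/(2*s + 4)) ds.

An antiderivative is F(s) = -5*log(2*s + 4)/2.
Then F(1) - F(-1) = (-5*log(6)/2) - (-5*log(2)/2) = -5*log(3)/2.

-5*log(3)/2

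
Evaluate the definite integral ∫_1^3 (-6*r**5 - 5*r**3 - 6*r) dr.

-852

By the power rule, an antiderivative is F(r) = -r**6 - 5*r**4/4 - 3*r**2.
Then F(3) - F(1) = (-3429/4) - (-21/4) = -852.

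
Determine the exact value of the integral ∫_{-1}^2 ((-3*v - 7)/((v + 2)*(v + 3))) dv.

Factor the denominator: v**2 + 5*v + 6 = (v + 3)(v + 2).
Partial fractions: (-3*v - 7)/((v + 2)*(v + 3)) = -2/(v + 3) - 1/(v + 2).
An antiderivative is F(v) = -log(v + 2) - 2*log(v + 3).
Then F(2) - F(-1) = (-log(100)) - (-log(4)) = -log(25).

-log(25)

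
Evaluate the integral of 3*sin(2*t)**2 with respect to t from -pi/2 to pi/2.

3*pi/2

Use the identity sin^2(2*t) = (1 - cos(4*t))/2.
An antiderivative is F(t) = 3*t/2 - 3*sin(4*t)/8.
Then F(pi/2) - F(-pi/2) = (3*pi/4) - (-3*pi/4) = 3*pi/2.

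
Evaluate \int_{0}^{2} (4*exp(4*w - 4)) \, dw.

Let u = 4*w - 4, so du = 4 dw. When w = 0, u = -4; when w = 2, u = 4.
The integral becomes ∫ exp(u) du from -4 to 4, with antiderivative exp(u).
Back in w: F(w) = exp(4*w - 4).
Then F(2) - F(0) = (exp(4)) - (exp(-4)) = 2*sinh(4).

2*sinh(4)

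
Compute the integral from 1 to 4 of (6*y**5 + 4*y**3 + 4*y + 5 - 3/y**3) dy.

140595/32

By the power rule, an antiderivative is F(y) = y**6 + y**4 + 2*y**2 + 5*y + 3/(2*y**2).
Then F(4) - F(1) = (140931/32) - (21/2) = 140595/32.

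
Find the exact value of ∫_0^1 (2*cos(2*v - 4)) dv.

-sin(2) + sin(4)

Let u = 2*v - 4, so du = 2 dv. When v = 0, u = -4; when v = 1, u = -2.
The integral becomes ∫ cos(u) du from -4 to -2, with antiderivative sin(u).
Back in v: F(v) = sin(2*v - 4).
Then F(1) - F(0) = (-sin(2)) - (-sin(4)) = -sin(2) + sin(4).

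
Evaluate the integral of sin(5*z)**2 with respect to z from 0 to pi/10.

pi/20

Use the identity sin^2(5*z) = (1 - cos(10*z))/2.
An antiderivative is F(z) = z/2 - sin(10*z)/20.
Then F(pi/10) - F(0) = (pi/20) - (0) = pi/20.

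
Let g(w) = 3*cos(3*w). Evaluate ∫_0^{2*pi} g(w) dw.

0

An antiderivative is F(w) = sin(3*w).
Then F(2*pi) - F(0) = (0) - (0) = 0.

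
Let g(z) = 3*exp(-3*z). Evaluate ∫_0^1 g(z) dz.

An antiderivative is F(z) = -exp(-3*z).
Then F(1) - F(0) = (-exp(-3)) - (-1) = 1 - exp(-3).

1 - exp(-3)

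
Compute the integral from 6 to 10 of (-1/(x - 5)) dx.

-log(5)

An antiderivative is F(x) = -log(x - 5).
Then F(10) - F(6) = (-log(5)) - (0) = -log(5).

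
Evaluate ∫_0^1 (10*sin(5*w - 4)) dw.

2*cos(4) - 2*cos(1)

Let u = 5*w - 4, so du = 5 dw. When w = 0, u = -4; when w = 1, u = 1.
The integral becomes 2·∫ sin(u) du from -4 to 1, with antiderivative -2*cos(u).
Back in w: F(w) = -2*cos(5*w - 4).
Then F(1) - F(0) = (-2*cos(1)) - (-2*cos(4)) = 2*cos(4) - 2*cos(1).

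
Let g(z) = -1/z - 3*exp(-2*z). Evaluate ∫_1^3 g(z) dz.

-log(3) - 3*exp(-2)/2 + 3*exp(-6)/2

An antiderivative is F(z) = -log(z) + 3*exp(-2*z)/2.
Then F(3) - F(1) = (-log(3) + 3*exp(-6)/2) - (3*exp(-2)/2) = -log(3) - 3*exp(-2)/2 + 3*exp(-6)/2.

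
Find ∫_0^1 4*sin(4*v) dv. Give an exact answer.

1 - cos(4)

Let u = 4*v, so du = 4 dv. When v = 0, u = 0; when v = 1, u = 4.
The integral becomes ∫ sin(u) du from 0 to 4, with antiderivative -cos(u).
Back in v: F(v) = -cos(4*v).
Then F(1) - F(0) = (-cos(4)) - (-1) = 1 - cos(4).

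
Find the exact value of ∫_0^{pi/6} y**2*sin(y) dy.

-2 - sqrt(3)*pi**2/72 + pi/6 + sqrt(3)

Integrate by parts twice (u = y^2, dv = sin(y) dy).
An antiderivative is F(y) = -y**2*cos(y) + 2*y*sin(y) + 2*cos(y).
Then F(pi/6) - F(0) = (-sqrt(3)*pi**2/72 + pi/6 + sqrt(3)) - (2) = -2 - sqrt(3)*pi**2/72 + pi/6 + sqrt(3).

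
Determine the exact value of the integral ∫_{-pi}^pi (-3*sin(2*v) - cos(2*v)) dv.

An antiderivative is F(v) = -sin(2*v)/2 + 3*cos(2*v)/2.
Then F(pi) - F(-pi) = (3/2) - (3/2) = 0.

0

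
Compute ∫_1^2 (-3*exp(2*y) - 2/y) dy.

An antiderivative is F(y) = -3*exp(2*y)/2 - 2*log(y).
Then F(2) - F(1) = (-3*exp(4)/2 - log(4)) - (-3*exp(2)/2) = -3*exp(4)/2 - log(4) + 3*exp(2)/2.

-3*exp(4)/2 - log(4) + 3*exp(2)/2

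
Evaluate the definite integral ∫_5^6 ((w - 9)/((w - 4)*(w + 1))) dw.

Factor the denominator: w**2 - 3*w - 4 = (w + 1)(w - 4).
Partial fractions: (w - 9)/((w - 4)*(w + 1)) = 2/(w + 1) - 1/(w - 4).
An antiderivative is F(w) = -log(w - 4) + 2*log(w + 1).
Then F(6) - F(5) = (log(49/2)) - (log(36)) = log(49/72).

log(49/72)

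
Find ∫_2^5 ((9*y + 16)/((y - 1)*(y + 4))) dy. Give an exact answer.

6*log(2) + 4*log(3)

Factor the denominator: y**2 + 3*y - 4 = (y + 4)(y - 1).
Partial fractions: (9*y + 16)/((y - 1)*(y + 4)) = 4/(y + 4) + 5/(y - 1).
An antiderivative is F(y) = 5*log(y - 1) + 4*log(y + 4).
Then F(5) - F(2) = (10*log(2) + 8*log(3)) - (4*log(2) + 4*log(3)) = 6*log(2) + 4*log(3).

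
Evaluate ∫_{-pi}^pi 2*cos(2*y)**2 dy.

Use the identity cos^2(2*y) = (1 + cos(4*y))/2.
An antiderivative is F(y) = y + sin(4*y)/4.
Then F(pi) - F(-pi) = (pi) - (-pi) = 2*pi.

2*pi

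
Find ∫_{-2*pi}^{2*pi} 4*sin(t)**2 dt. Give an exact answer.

8*pi

Use the identity sin^2(t) = (1 - cos(2*t))/2.
An antiderivative is F(t) = 2*t - sin(2*t).
Then F(2*pi) - F(-2*pi) = (4*pi) - (-4*pi) = 8*pi.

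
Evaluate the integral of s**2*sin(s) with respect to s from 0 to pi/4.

Integrate by parts twice (u = s^2, dv = sin(s) ds).
An antiderivative is F(s) = -s**2*cos(s) + 2*s*sin(s) + 2*cos(s).
Then F(pi/4) - F(0) = (sqrt(2)*(-pi**2 + 8*pi + 32)/32) - (2) = -2 - sqrt(2)*pi**2/32 + sqrt(2)*pi/4 + sqrt(2).

-2 - sqrt(2)*pi**2/32 + sqrt(2)*pi/4 + sqrt(2)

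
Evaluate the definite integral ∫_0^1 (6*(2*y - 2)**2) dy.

Let u = 2*y - 2, so du = 2 dy. When y = 0, u = -2; when y = 1, u = 0.
The integral becomes 3·∫ u**2 du from -2 to 0, with antiderivative u**3.
Back in y: F(y) = (2*y - 2)**3.
Then F(1) - F(0) = (0) - (-8) = 8.

8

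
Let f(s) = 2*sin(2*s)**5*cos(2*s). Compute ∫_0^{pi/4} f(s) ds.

Let u = sin(2*s), so du = 2*cos(2*s) ds. When s = 0, u = 0; when s = pi/4, u = 1.
The integral becomes ∫ u**5 du from 0 to 1, with antiderivative u**6/6.
Back in s: F(s) = sin(2*s)**6/6.
Then F(pi/4) - F(0) = (1/6) - (0) = 1/6.

1/6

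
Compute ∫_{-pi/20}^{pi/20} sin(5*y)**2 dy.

-1/10 + pi/20

Use the identity sin^2(5*y) = (1 - cos(10*y))/2.
An antiderivative is F(y) = y/2 - sin(10*y)/20.
Then F(pi/20) - F(-pi/20) = (-1/20 + pi/40) - (1/20 - pi/40) = -1/10 + pi/20.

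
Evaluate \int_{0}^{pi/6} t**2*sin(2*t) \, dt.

-1/8 - pi**2/144 + sqrt(3)*pi/24

Integrate by parts twice (u = t^2, dv = sin(2*t) dt).
An antiderivative is F(t) = -t**2*cos(2*t)/2 + t*sin(2*t)/2 + cos(2*t)/4.
Then F(pi/6) - F(0) = (-pi**2/144 + 1/8 + sqrt(3)*pi/24) - (1/4) = -1/8 - pi**2/144 + sqrt(3)*pi/24.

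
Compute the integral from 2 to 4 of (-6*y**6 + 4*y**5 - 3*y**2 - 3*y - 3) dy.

By the power rule, an antiderivative is F(y) = -6*y**7/7 + 2*y**6/3 - y**3 - 3*y**2/2 - 3*y.
Then F(4) - F(2) = (-239668/21) - (-1828/21) = -79280/7.

-79280/7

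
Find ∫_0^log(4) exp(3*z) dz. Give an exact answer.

21

Let u = exp(z), so du = exp(z) dz. When z = 0, u = 1; when z = log(4), u = 4.
The integral becomes ∫ u**2 du from 1 to 4, with antiderivative u**3/3.
Back in z: F(z) = exp(3*z)/3.
Then F(log(4)) - F(0) = (64/3) - (1/3) = 21.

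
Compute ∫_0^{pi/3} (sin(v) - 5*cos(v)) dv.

1/2 - 5*sqrt(3)/2

An antiderivative is F(v) = -5*sin(v) - cos(v).
Then F(pi/3) - F(0) = (-5*sqrt(3)/2 - 1/2) - (-1) = 1/2 - 5*sqrt(3)/2.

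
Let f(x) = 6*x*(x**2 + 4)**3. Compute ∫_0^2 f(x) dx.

2880

Let u = x**2 + 4, so du = 2*x dx. When x = 0, u = 4; when x = 2, u = 8.
The integral becomes 3·∫ u**3 du from 4 to 8, with antiderivative 3*u**4/4.
Back in x: F(x) = 3*(x**2 + 4)**4/4.
Then F(2) - F(0) = (3072) - (192) = 2880.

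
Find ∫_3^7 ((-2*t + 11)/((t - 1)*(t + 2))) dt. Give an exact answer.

Factor the denominator: t**2 + t - 2 = (t + 2)(t - 1).
Partial fractions: (-2*t + 11)/((t - 1)*(t + 2)) = -5/(t + 2) + 3/(t - 1).
An antiderivative is F(t) = 3*log(t - 1) - 5*log(t + 2).
Then F(7) - F(3) = (-7*log(3) + 3*log(2)) - (-5*log(5) + 3*log(2)) = -7*log(3) + 5*log(5).

-7*log(3) + 5*log(5)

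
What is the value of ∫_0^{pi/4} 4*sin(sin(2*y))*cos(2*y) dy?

2 - 2*cos(1)

Let u = sin(2*y), so du = 2*cos(2*y) dy. When y = 0, u = 0; when y = pi/4, u = 1.
The integral becomes 2·∫ sin(u) du from 0 to 1, with antiderivative -2*cos(u).
Back in y: F(y) = -2*cos(sin(2*y)).
Then F(pi/4) - F(0) = (-2*cos(1)) - (-2) = 2 - 2*cos(1).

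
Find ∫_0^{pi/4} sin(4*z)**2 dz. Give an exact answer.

Use the identity sin^2(4*z) = (1 - cos(8*z))/2.
An antiderivative is F(z) = z/2 - sin(8*z)/16.
Then F(pi/4) - F(0) = (pi/8) - (0) = pi/8.

pi/8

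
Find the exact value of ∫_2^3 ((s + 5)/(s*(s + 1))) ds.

-13*log(2) + 9*log(3)

Factor the denominator: s**2 + s = (s + 1)s.
Partial fractions: (s + 5)/(s*(s + 1)) = -4/(s + 1) + 5/s.
An antiderivative is F(s) = 5*log(s) - 4*log(s + 1).
Then F(3) - F(2) = (-8*log(2) + 5*log(3)) - (log(32/81)) = -13*log(2) + 9*log(3).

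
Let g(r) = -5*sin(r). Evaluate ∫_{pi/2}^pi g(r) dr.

-5

An antiderivative is F(r) = 5*cos(r).
Then F(pi) - F(pi/2) = (-5) - (0) = -5.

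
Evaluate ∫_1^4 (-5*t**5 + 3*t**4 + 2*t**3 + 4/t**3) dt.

-106773/40

By the power rule, an antiderivative is F(t) = -5*t**6/6 + 3*t**5/5 + t**4/2 - 2/t**2.
Then F(4) - F(1) = (-320527/120) - (-26/15) = -106773/40.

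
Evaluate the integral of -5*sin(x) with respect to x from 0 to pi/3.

-5/2

An antiderivative is F(x) = 5*cos(x).
Then F(pi/3) - F(0) = (5/2) - (5) = -5/2.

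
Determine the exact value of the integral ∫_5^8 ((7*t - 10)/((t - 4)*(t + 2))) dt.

Factor the denominator: t**2 - 2*t - 8 = (t + 2)(t - 4).
Partial fractions: (7*t - 10)/((t - 4)*(t + 2)) = 4/(t + 2) + 3/(t - 4).
An antiderivative is F(t) = 3*log(t - 4) + 4*log(t + 2).
Then F(8) - F(5) = (4*log(5) + 10*log(2)) - (4*log(7)) = -4*log(7) + 4*log(5) + 10*log(2).

-4*log(7) + 4*log(5) + 10*log(2)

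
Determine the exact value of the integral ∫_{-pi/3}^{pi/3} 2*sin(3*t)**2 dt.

Use the identity sin^2(3*t) = (1 - cos(6*t))/2.
An antiderivative is F(t) = t - sin(6*t)/6.
Then F(pi/3) - F(-pi/3) = (pi/3) - (-pi/3) = 2*pi/3.

2*pi/3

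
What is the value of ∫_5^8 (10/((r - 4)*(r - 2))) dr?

Factor the denominator: r**2 - 6*r + 8 = (r - 2)(r - 4).
Partial fractions: 10/((r - 4)*(r - 2)) = -5/(r - 2) + 5/(r - 4).
An antiderivative is F(r) = 5*log(r - 4) - 5*log(r - 2).
Then F(8) - F(5) = (-5*log(3) + 5*log(2)) - (-5*log(3)) = log(32).

log(32)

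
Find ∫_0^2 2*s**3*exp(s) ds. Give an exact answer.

12 + 4*exp(2)

Integrate by parts 3 times (u = s^3, dv = 2*exp(s) ds).
An antiderivative is F(s) = (2*s**3 - 6*s**2 + 12*s - 12)*exp(s).
Then F(2) - F(0) = (4*exp(2)) - (-12) = 12 + 4*exp(2).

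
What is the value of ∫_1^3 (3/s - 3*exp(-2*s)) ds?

-3*exp(-2)/2 + 3*exp(-6)/2 + 3*log(3)

An antiderivative is F(s) = 3*log(s) + 3*exp(-2*s)/2.
Then F(3) - F(1) = (3*exp(-6)/2 + 3*log(3)) - (3*exp(-2)/2) = -3*exp(-2)/2 + 3*exp(-6)/2 + 3*log(3).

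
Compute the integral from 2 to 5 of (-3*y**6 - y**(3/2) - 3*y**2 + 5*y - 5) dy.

-469095/14 - 10*sqrt(5) + 8*sqrt(2)/5

By the power rule, an antiderivative is F(y) = -3*y**7/7 - 2*y**(5/2)/5 - y**3 + 5*y**2/2 - 5*y.
Then F(5) - F(2) = (-469975/14 - 10*sqrt(5)) - (-440/7 - 8*sqrt(2)/5) = -469095/14 - 10*sqrt(5) + 8*sqrt(2)/5.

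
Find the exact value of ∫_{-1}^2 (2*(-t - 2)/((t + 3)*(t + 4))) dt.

log(25/64)

Factor the denominator: t**2 + 7*t + 12 = (t + 4)(t + 3).
Partial fractions: 2*(-t - 2)/((t + 3)*(t + 4)) = -4/(t + 4) + 2/(t + 3).
An antiderivative is F(t) = 2*log(t + 3) - 4*log(t + 4).
Then F(2) - F(-1) = (-4*log(3) - 4*log(2) + 2*log(5)) - (log(4/81)) = log(25/64).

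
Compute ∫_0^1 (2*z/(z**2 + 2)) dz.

Let u = z**2 + 2, so du = 2*z dz. When z = 0, u = 2; when z = 1, u = 3.
The integral becomes ∫ 1/u du from 2 to 3, with antiderivative log(u).
Back in z: F(z) = log(z**2 + 2).
Then F(1) - F(0) = (log(3)) - (log(2)) = log(3/2).

log(3/2)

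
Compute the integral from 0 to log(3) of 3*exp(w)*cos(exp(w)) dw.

Let u = exp(w), so du = exp(w) dw. When w = 0, u = 1; when w = log(3), u = 3.
The integral becomes 3·∫ cos(u) du from 1 to 3, with antiderivative 3*sin(u).
Back in w: F(w) = 3*sin(exp(w)).
Then F(log(3)) - F(0) = (3*sin(3)) - (3*sin(1)) = -3*sin(1) + 3*sin(3).

-3*sin(1) + 3*sin(3)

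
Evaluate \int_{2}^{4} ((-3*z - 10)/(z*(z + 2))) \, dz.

-7*log(2) + 2*log(3)

Factor the denominator: z**2 + 2*z = (z + 2)z.
Partial fractions: (-3*z - 10)/(z*(z + 2)) = 2/(z + 2) - 5/z.
An antiderivative is F(z) = -5*log(z) + 2*log(z + 2).
Then F(4) - F(2) = (-8*log(2) + 2*log(3)) - (-log(2)) = -7*log(2) + 2*log(3).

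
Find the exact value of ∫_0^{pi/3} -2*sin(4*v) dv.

An antiderivative is F(v) = cos(4*v)/2.
Then F(pi/3) - F(0) = (-1/4) - (1/2) = -3/4.

-3/4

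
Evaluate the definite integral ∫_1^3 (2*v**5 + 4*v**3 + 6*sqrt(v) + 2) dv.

12*sqrt(3) + 968/3

By the power rule, an antiderivative is F(v) = v**6/3 + v**4 + 4*v**(3/2) + 2*v.
Then F(3) - F(1) = (12*sqrt(3) + 330) - (22/3) = 12*sqrt(3) + 968/3.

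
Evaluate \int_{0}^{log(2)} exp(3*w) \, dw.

Let u = exp(w), so du = exp(w) dw. When w = 0, u = 1; when w = log(2), u = 2.
The integral becomes ∫ u**2 du from 1 to 2, with antiderivative u**3/3.
Back in w: F(w) = exp(3*w)/3.
Then F(log(2)) - F(0) = (8/3) - (1/3) = 7/3.

7/3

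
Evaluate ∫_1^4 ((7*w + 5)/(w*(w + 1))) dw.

Factor the denominator: w**2 + w = (w + 1)w.
Partial fractions: (7*w + 5)/(w*(w + 1)) = 2/(w + 1) + 5/w.
An antiderivative is F(w) = 5*log(w) + 2*log(w + 1).
Then F(4) - F(1) = (2*log(5) + 10*log(2)) - (log(4)) = 2*log(5) + 8*log(2).

2*log(5) + 8*log(2)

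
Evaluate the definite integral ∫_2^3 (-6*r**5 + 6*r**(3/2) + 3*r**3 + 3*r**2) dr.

-2389/4 - 48*sqrt(2)/5 + 108*sqrt(3)/5

By the power rule, an antiderivative is F(r) = -r**6 + 12*r**(5/2)/5 + 3*r**4/4 + r**3.
Then F(3) - F(2) = (-2565/4 + 108*sqrt(3)/5) - (-44 + 48*sqrt(2)/5) = -2389/4 - 48*sqrt(2)/5 + 108*sqrt(3)/5.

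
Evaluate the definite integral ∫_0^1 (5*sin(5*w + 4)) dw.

Let u = 5*w + 4, so du = 5 dw. When w = 0, u = 4; when w = 1, u = 9.
The integral becomes ∫ sin(u) du from 4 to 9, with antiderivative -cos(u).
Back in w: F(w) = -cos(5*w + 4).
Then F(1) - F(0) = (-cos(9)) - (-cos(4)) = cos(4) - cos(9).

cos(4) - cos(9)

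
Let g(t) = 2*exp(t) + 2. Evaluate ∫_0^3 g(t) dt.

4 + 2*exp(3)

An antiderivative is F(t) = 2*t + 2*exp(t).
Then F(3) - F(0) = (6 + 2*exp(3)) - (2) = 4 + 2*exp(3).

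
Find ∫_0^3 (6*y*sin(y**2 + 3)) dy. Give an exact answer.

Let u = y**2 + 3, so du = 2*y dy. When y = 0, u = 3; when y = 3, u = 12.
The integral becomes 3·∫ sin(u) du from 3 to 12, with antiderivative -3*cos(u).
Back in y: F(y) = -3*cos(y**2 + 3).
Then F(3) - F(0) = (-3*cos(12)) - (-3*cos(3)) = 3*cos(3) - 3*cos(12).

3*cos(3) - 3*cos(12)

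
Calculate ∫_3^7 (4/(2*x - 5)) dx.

log(81)

An antiderivative is F(x) = 2*log(2*x - 5).
Then F(7) - F(3) = (log(81)) - (0) = log(81).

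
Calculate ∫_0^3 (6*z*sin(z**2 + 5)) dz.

Let u = z**2 + 5, so du = 2*z dz. When z = 0, u = 5; when z = 3, u = 14.
The integral becomes 3·∫ sin(u) du from 5 to 14, with antiderivative -3*cos(u).
Back in z: F(z) = -3*cos(z**2 + 5).
Then F(3) - F(0) = (-3*cos(14)) - (-3*cos(5)) = -3*cos(14) + 3*cos(5).

-3*cos(14) + 3*cos(5)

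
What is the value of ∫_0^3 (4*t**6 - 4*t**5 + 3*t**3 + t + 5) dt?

23631/28

By the power rule, an antiderivative is F(t) = 4*t**7/7 - 2*t**6/3 + 3*t**4/4 + t**2/2 + 5*t.
Then F(3) - F(0) = (23631/28) - (0) = 23631/28.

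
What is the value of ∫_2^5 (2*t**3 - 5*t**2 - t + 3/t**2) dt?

By the power rule, an antiderivative is F(t) = t**4/2 - 5*t**3/3 - t**2/2 - 3/t.
Then F(5) - F(2) = (1366/15) - (-53/6) = 999/10.

999/10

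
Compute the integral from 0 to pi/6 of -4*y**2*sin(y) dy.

Integrate by parts twice (u = y^2, dv = -4*sin(y) dy).
An antiderivative is F(y) = 4*y**2*cos(y) - 8*y*sin(y) - 8*cos(y).
Then F(pi/6) - F(0) = (-4*sqrt(3) - 2*pi/3 + sqrt(3)*pi**2/18) - (-8) = -4*sqrt(3) - 2*pi/3 + sqrt(3)*pi**2/18 + 8.

-4*sqrt(3) - 2*pi/3 + sqrt(3)*pi**2/18 + 8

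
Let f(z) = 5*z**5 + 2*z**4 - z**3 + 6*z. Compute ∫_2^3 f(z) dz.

By the power rule, an antiderivative is F(z) = 5*z**6/6 + 2*z**5/5 - z**4/4 + 3*z**2.
Then F(3) - F(2) = (14229/20) - (1112/15) = 38239/60.

38239/60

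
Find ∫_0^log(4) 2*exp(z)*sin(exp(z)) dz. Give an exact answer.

2*cos(1) - 2*cos(4)

Let u = exp(z), so du = exp(z) dz. When z = 0, u = 1; when z = log(4), u = 4.
The integral becomes 2·∫ sin(u) du from 1 to 4, with antiderivative -2*cos(u).
Back in z: F(z) = -2*cos(exp(z)).
Then F(log(4)) - F(0) = (-2*cos(4)) - (-2*cos(1)) = 2*cos(1) - 2*cos(4).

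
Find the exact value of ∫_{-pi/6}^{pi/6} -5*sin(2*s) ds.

An antiderivative is F(s) = 5*cos(2*s)/2.
Then F(pi/6) - F(-pi/6) = (5/4) - (5/4) = 0.

0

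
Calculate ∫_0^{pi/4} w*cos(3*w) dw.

Integrate by parts once (u = w, dv = cos(3*w) dw).
An antiderivative is F(w) = w*sin(3*w)/3 + cos(3*w)/9.
Then F(pi/4) - F(0) = (sqrt(2)*(-4 + 3*pi)/72) - (1/9) = -1/9 - sqrt(2)/18 + sqrt(2)*pi/24.

-1/9 - sqrt(2)/18 + sqrt(2)*pi/24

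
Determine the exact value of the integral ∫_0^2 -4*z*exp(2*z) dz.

-3*exp(4) - 1

Integrate by parts once (u = z, dv = -4*exp(2*z) dz).
An antiderivative is F(z) = (-2*z + 1)*exp(2*z).
Then F(2) - F(0) = (-3*exp(4)) - (1) = -3*exp(4) - 1.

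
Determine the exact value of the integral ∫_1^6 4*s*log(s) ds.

-35 + 72*log(2) + 72*log(3)

Integrate by parts once (u = ln s, dv = 4*s ds).
An antiderivative is F(s) = s**2*(2*log(s) - 1).
Then F(6) - F(1) = (-36 + 72*log(2) + 72*log(3)) - (-1) = -35 + 72*log(2) + 72*log(3).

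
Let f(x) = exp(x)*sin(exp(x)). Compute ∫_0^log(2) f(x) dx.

Let u = exp(x), so du = exp(x) dx. When x = 0, u = 1; when x = log(2), u = 2.
The integral becomes ∫ sin(u) du from 1 to 2, with antiderivative -cos(u).
Back in x: F(x) = -cos(exp(x)).
Then F(log(2)) - F(0) = (-cos(2)) - (-cos(1)) = -cos(2) + cos(1).

-cos(2) + cos(1)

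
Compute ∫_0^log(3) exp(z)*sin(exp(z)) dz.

cos(1) - cos(3)

Let u = exp(z), so du = exp(z) dz. When z = 0, u = 1; when z = log(3), u = 3.
The integral becomes ∫ sin(u) du from 1 to 3, with antiderivative -cos(u).
Back in z: F(z) = -cos(exp(z)).
Then F(log(3)) - F(0) = (-cos(3)) - (-cos(1)) = cos(1) - cos(3).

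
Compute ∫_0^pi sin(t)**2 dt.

pi/2

Use the identity sin^2(t) = (1 - cos(2*t))/2.
An antiderivative is F(t) = t/2 - sin(2*t)/4.
Then F(pi) - F(0) = (pi/2) - (0) = pi/2.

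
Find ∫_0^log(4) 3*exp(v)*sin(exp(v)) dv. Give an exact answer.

3*cos(1) - 3*cos(4)

Let u = exp(v), so du = exp(v) dv. When v = 0, u = 1; when v = log(4), u = 4.
The integral becomes 3·∫ sin(u) du from 1 to 4, with antiderivative -3*cos(u).
Back in v: F(v) = -3*cos(exp(v)).
Then F(log(4)) - F(0) = (-3*cos(4)) - (-3*cos(1)) = 3*cos(1) - 3*cos(4).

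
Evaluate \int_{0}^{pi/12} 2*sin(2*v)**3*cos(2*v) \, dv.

1/64

Let u = sin(2*v), so du = 2*cos(2*v) dv. When v = 0, u = 0; when v = pi/12, u = 1/2.
The integral becomes ∫ u**3 du from 0 to 1/2, with antiderivative u**4/4.
Back in v: F(v) = sin(2*v)**4/4.
Then F(pi/12) - F(0) = (1/64) - (0) = 1/64.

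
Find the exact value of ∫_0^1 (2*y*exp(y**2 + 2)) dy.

-exp(2) + exp(3)

Let u = y**2 + 2, so du = 2*y dy. When y = 0, u = 2; when y = 1, u = 3.
The integral becomes ∫ exp(u) du from 2 to 3, with antiderivative exp(u).
Back in y: F(y) = exp(y**2 + 2).
Then F(1) - F(0) = (exp(3)) - (exp(2)) = -exp(2) + exp(3).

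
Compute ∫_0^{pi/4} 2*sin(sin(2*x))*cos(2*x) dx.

1 - cos(1)

Let u = sin(2*x), so du = 2*cos(2*x) dx. When x = 0, u = 0; when x = pi/4, u = 1.
The integral becomes ∫ sin(u) du from 0 to 1, with antiderivative -cos(u).
Back in x: F(x) = -cos(sin(2*x)).
Then F(pi/4) - F(0) = (-cos(1)) - (-1) = 1 - cos(1).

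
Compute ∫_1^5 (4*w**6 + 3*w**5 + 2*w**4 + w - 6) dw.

1879216/35

By the power rule, an antiderivative is F(w) = 4*w**7/7 + w**6/2 + 2*w**5/5 + w**2/2 - 6*w.
Then F(5) - F(1) = (375815/7) - (-141/35) = 1879216/35.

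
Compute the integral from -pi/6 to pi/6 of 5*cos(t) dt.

5

An antiderivative is F(t) = 5*sin(t).
Then F(pi/6) - F(-pi/6) = (5/2) - (-5/2) = 5.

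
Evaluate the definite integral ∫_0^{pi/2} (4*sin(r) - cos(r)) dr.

3

An antiderivative is F(r) = -sin(r) - 4*cos(r).
Then F(pi/2) - F(0) = (-1) - (-4) = 3.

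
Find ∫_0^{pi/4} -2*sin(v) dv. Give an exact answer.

-2 + sqrt(2)

An antiderivative is F(v) = 2*cos(v).
Then F(pi/4) - F(0) = (sqrt(2)) - (2) = -2 + sqrt(2).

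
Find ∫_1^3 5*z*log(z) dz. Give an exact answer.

Integrate by parts once (u = ln z, dv = 5*z dz).
An antiderivative is F(z) = 5*z**2*(2*log(z) - 1)/4.
Then F(3) - F(1) = (-45/4 + 45*log(3)/2) - (-5/4) = -10 + 45*log(3)/2.

-10 + 45*log(3)/2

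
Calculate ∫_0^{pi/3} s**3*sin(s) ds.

Integrate by parts 3 times (u = s^3, dv = sin(s) ds).
An antiderivative is F(s) = -s**3*cos(s) + 3*s**2*sin(s) + 6*s*cos(s) - 6*sin(s).
Then F(pi/3) - F(0) = (-3*sqrt(3) - pi**3/54 + sqrt(3)*pi**2/6 + pi) - (0) = -3*sqrt(3) - pi**3/54 + sqrt(3)*pi**2/6 + pi.

-3*sqrt(3) - pi**3/54 + sqrt(3)*pi**2/6 + pi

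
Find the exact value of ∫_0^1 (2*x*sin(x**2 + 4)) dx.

cos(4) - cos(5)

Let u = x**2 + 4, so du = 2*x dx. When x = 0, u = 4; when x = 1, u = 5.
The integral becomes ∫ sin(u) du from 4 to 5, with antiderivative -cos(u).
Back in x: F(x) = -cos(x**2 + 4).
Then F(1) - F(0) = (-cos(5)) - (-cos(4)) = cos(4) - cos(5).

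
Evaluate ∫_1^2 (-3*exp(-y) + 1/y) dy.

-3*exp(-1) + 3*exp(-2) + log(2)

An antiderivative is F(y) = log(y) + 3*exp(-y).
Then F(2) - F(1) = (3*exp(-2) + log(2)) - (3*exp(-1)) = -3*exp(-1) + 3*exp(-2) + log(2).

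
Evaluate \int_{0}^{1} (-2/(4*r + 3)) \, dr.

-log(7)/2 + log(3)/2

An antiderivative is F(r) = -log(4*r + 3)/2.
Then F(1) - F(0) = (-log(7)/2) - (-log(3)/2) = -log(7)/2 + log(3)/2.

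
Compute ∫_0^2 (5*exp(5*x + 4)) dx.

-exp(4) + exp(14)

Let u = 5*x + 4, so du = 5 dx. When x = 0, u = 4; when x = 2, u = 14.
The integral becomes ∫ exp(u) du from 4 to 14, with antiderivative exp(u).
Back in x: F(x) = exp(5*x + 4).
Then F(2) - F(0) = (exp(14)) - (exp(4)) = -exp(4) + exp(14).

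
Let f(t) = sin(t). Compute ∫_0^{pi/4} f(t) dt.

An antiderivative is F(t) = -cos(t).
Then F(pi/4) - F(0) = (-sqrt(2)/2) - (-1) = 1 - sqrt(2)/2.

1 - sqrt(2)/2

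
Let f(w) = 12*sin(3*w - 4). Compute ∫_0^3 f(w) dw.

Let u = 3*w - 4, so du = 3 dw. When w = 0, u = -4; when w = 3, u = 5.
The integral becomes 4·∫ sin(u) du from -4 to 5, with antiderivative -4*cos(u).
Back in w: F(w) = -4*cos(3*w - 4).
Then F(3) - F(0) = (-4*cos(5)) - (-4*cos(4)) = 4*cos(4) - 4*cos(5).

4*cos(4) - 4*cos(5)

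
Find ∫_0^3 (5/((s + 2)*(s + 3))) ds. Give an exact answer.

Factor the denominator: s**2 + 5*s + 6 = (s + 3)(s + 2).
Partial fractions: 5/((s + 2)*(s + 3)) = -5/(s + 3) + 5/(s + 2).
An antiderivative is F(s) = 5*log(s + 2) - 5*log(s + 3).
Then F(3) - F(0) = (-5*log(3) - 5*log(2) + 5*log(5)) - (-5*log(3) + 5*log(2)) = -10*log(2) + 5*log(5).

-10*log(2) + 5*log(5)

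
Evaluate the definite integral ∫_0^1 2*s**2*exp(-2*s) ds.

Integrate by parts twice (u = s^2, dv = 2*exp(-2*s) ds).
An antiderivative is F(s) = (-2*s**2 - 2*s - 1)*exp(-2*s)/2.
Then F(1) - F(0) = (-5*exp(-2)/2) - (-1/2) = (-5 + exp(2))*exp(-2)/2.

(-5 + exp(2))*exp(-2)/2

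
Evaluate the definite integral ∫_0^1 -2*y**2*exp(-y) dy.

-4 + 10*exp(-1)

Integrate by parts twice (u = y^2, dv = -2*exp(-y) dy).
An antiderivative is F(y) = (2*y**2 + 4*y + 4)*exp(-y).
Then F(1) - F(0) = (10*exp(-1)) - (4) = -4 + 10*exp(-1).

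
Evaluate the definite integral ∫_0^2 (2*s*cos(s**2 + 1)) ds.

Let u = s**2 + 1, so du = 2*s ds. When s = 0, u = 1; when s = 2, u = 5.
The integral becomes ∫ cos(u) du from 1 to 5, with antiderivative sin(u).
Back in s: F(s) = sin(s**2 + 1).
Then F(2) - F(0) = (sin(5)) - (sin(1)) = sin(5) - sin(1).

sin(5) - sin(1)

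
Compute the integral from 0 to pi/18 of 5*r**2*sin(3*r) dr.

-10/27 - 5*sqrt(3)*pi**2/1944 + 5*pi/162 + 5*sqrt(3)/27

Integrate by parts twice (u = r^2, dv = 5*sin(3*r) dr).
An antiderivative is F(r) = -5*r**2*cos(3*r)/3 + 10*r*sin(3*r)/9 + 10*cos(3*r)/27.
Then F(pi/18) - F(0) = (-5*sqrt(3)*pi**2/1944 + 5*pi/162 + 5*sqrt(3)/27) - (10/27) = -10/27 - 5*sqrt(3)*pi**2/1944 + 5*pi/162 + 5*sqrt(3)/27.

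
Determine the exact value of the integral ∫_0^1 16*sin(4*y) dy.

4 - 4*cos(4)

Let u = 4*y, so du = 4 dy. When y = 0, u = 0; when y = 1, u = 4.
The integral becomes 4·∫ sin(u) du from 0 to 4, with antiderivative -4*cos(u).
Back in y: F(y) = -4*cos(4*y).
Then F(1) - F(0) = (-4*cos(4)) - (-4) = 4 - 4*cos(4).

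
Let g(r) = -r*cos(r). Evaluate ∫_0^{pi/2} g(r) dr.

1 - pi/2

Integrate by parts once (u = r, dv = -cos(r) dr).
An antiderivative is F(r) = -r*sin(r) - cos(r).
Then F(pi/2) - F(0) = (-pi/2) - (-1) = 1 - pi/2.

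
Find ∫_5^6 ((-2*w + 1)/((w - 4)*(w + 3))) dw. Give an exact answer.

log(4/9)

Factor the denominator: w**2 - w - 12 = (w + 3)(w - 4).
Partial fractions: (-2*w + 1)/((w - 4)*(w + 3)) = -1/(w + 3) - 1/(w - 4).
An antiderivative is F(w) = -log(w - 4) - log(w + 3).
Then F(6) - F(5) = (-log(18)) - (-log(8)) = log(4/9).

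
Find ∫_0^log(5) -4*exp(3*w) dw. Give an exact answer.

-496/3

An antiderivative is F(w) = -4*exp(3*w)/3.
Then F(log(5)) - F(0) = (-500/3) - (-4/3) = -496/3.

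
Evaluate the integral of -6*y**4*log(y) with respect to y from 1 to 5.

18744/25 - 3750*log(5)

Integrate by parts once (u = ln y, dv = -6*y**4 dy).
An antiderivative is F(y) = -6*y**5*(5*log(y) - 1)/25.
Then F(5) - F(1) = (750 - 3750*log(5)) - (6/25) = 18744/25 - 3750*log(5).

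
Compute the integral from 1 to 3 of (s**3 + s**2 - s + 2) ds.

86/3

By the power rule, an antiderivative is F(s) = s**4/4 + s**3/3 - s**2/2 + 2*s.
Then F(3) - F(1) = (123/4) - (25/12) = 86/3.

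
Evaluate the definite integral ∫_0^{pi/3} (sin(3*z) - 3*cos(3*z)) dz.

An antiderivative is F(z) = -sin(3*z) - cos(3*z)/3.
Then F(pi/3) - F(0) = (1/3) - (-1/3) = 2/3.

2/3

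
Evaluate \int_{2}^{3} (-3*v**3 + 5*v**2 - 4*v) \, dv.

-325/12

By the power rule, an antiderivative is F(v) = -3*v**4/4 + 5*v**3/3 - 2*v**2.
Then F(3) - F(2) = (-135/4) - (-20/3) = -325/12.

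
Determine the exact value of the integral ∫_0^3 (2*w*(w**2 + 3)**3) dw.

20655/4

Let u = w**2 + 3, so du = 2*w dw. When w = 0, u = 3; when w = 3, u = 12.
The integral becomes ∫ u**3 du from 3 to 12, with antiderivative u**4/4.
Back in w: F(w) = (w**2 + 3)**4/4.
Then F(3) - F(0) = (5184) - (81/4) = 20655/4.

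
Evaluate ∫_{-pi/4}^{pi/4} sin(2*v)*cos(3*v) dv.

Use the identity sin(2*v)cos(3*v) = [sin(5*v) + sin(-v)]/2.
An antiderivative is F(v) = cos(v)/2 - cos(5*v)/10.
Then F(pi/4) - F(-pi/4) = (3*sqrt(2)/10) - (3*sqrt(2)/10) = 0.

0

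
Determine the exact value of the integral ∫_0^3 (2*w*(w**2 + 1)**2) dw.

Let u = w**2 + 1, so du = 2*w dw. When w = 0, u = 1; when w = 3, u = 10.
The integral becomes ∫ u**2 du from 1 to 10, with antiderivative u**3/3.
Back in w: F(w) = (w**2 + 1)**3/3.
Then F(3) - F(0) = (1000/3) - (1/3) = 333.

333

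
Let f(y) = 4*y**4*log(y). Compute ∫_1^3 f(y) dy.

Integrate by parts once (u = ln y, dv = 4*y**4 dy).
An antiderivative is F(y) = 4*y**5*(5*log(y) - 1)/25.
Then F(3) - F(1) = (-972/25 + 972*log(3)/5) - (-4/25) = -968/25 + 972*log(3)/5.

-968/25 + 972*log(3)/5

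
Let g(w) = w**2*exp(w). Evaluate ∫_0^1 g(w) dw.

-2 + E

Integrate by parts twice (u = w^2, dv = exp(w) dw).
An antiderivative is F(w) = (w**2 - 2*w + 2)*exp(w).
Then F(1) - F(0) = (E) - (2) = -2 + E.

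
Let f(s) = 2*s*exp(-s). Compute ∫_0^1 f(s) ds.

2 - 4*exp(-1)

Integrate by parts once (u = s, dv = 2*exp(-s) ds).
An antiderivative is F(s) = (-2*s - 2)*exp(-s).
Then F(1) - F(0) = (-4*exp(-1)) - (-2) = 2 - 4*exp(-1).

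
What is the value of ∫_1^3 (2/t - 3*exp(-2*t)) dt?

-3*exp(-2)/2 + 3*exp(-6)/2 + 2*log(3)

An antiderivative is F(t) = 2*log(t) + 3*exp(-2*t)/2.
Then F(3) - F(1) = (3*exp(-6)/2 + 2*log(3)) - (3*exp(-2)/2) = -3*exp(-2)/2 + 3*exp(-6)/2 + 2*log(3).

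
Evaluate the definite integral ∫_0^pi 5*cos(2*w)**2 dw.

5*pi/2

Use the identity cos^2(2*w) = (1 + cos(4*w))/2.
An antiderivative is F(w) = 5*w/2 + 5*sin(4*w)/8.
Then F(pi) - F(0) = (5*pi/2) - (0) = 5*pi/2.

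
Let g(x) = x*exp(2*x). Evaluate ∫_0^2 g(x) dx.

1/4 + 3*exp(4)/4

Integrate by parts once (u = x, dv = exp(2*x) dx).
An antiderivative is F(x) = (2*x - 1)*exp(2*x)/4.
Then F(2) - F(0) = (3*exp(4)/4) - (-1/4) = 1/4 + 3*exp(4)/4.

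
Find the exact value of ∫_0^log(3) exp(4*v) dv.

20

Let u = exp(v), so du = exp(v) dv. When v = 0, u = 1; when v = log(3), u = 3.
The integral becomes ∫ u**3 du from 1 to 3, with antiderivative u**4/4.
Back in v: F(v) = exp(4*v)/4.
Then F(log(3)) - F(0) = (81/4) - (1/4) = 20.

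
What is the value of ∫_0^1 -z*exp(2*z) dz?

Integrate by parts once (u = z, dv = -exp(2*z) dz).
An antiderivative is F(z) = (-2*z + 1)*exp(2*z)/4.
Then F(1) - F(0) = (-exp(2)/4) - (1/4) = -exp(2)/4 - 1/4.

-exp(2)/4 - 1/4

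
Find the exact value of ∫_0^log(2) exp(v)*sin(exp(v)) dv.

-cos(2) + cos(1)

Let u = exp(v), so du = exp(v) dv. When v = 0, u = 1; when v = log(2), u = 2.
The integral becomes ∫ sin(u) du from 1 to 2, with antiderivative -cos(u).
Back in v: F(v) = -cos(exp(v)).
Then F(log(2)) - F(0) = (-cos(2)) - (-cos(1)) = -cos(2) + cos(1).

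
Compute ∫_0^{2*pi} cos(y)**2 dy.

Use the identity cos^2(y) = (1 + cos(2*y))/2.
An antiderivative is F(y) = y/2 + sin(2*y)/4.
Then F(2*pi) - F(0) = (pi) - (0) = pi.

pi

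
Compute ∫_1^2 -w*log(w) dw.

Integrate by parts once (u = ln w, dv = -w dw).
An antiderivative is F(w) = -w**2*(2*log(w) - 1)/4.
Then F(2) - F(1) = (1 - log(4)) - (1/4) = 3/4 - log(4).

3/4 - log(4)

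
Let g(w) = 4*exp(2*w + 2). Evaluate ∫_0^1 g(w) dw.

-2*(1 - exp(2))*exp(2)

Let u = 2*w + 2, so du = 2 dw. When w = 0, u = 2; when w = 1, u = 4.
The integral becomes 2·∫ exp(u) du from 2 to 4, with antiderivative 2*exp(u).
Back in w: F(w) = 2*exp(2*w + 2).
Then F(1) - F(0) = (2*exp(4)) - (2*exp(2)) = -2*(1 - exp(2))*exp(2).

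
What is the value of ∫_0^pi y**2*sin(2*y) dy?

-pi**2/2

Integrate by parts twice (u = y^2, dv = sin(2*y) dy).
An antiderivative is F(y) = -y**2*cos(2*y)/2 + y*sin(2*y)/2 + cos(2*y)/4.
Then F(pi) - F(0) = (1/4 - pi**2/2) - (1/4) = -pi**2/2.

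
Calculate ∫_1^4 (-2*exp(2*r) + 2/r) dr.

An antiderivative is F(r) = -exp(2*r) + 2*log(r).
Then F(4) - F(1) = (-exp(8) + log(16)) - (-exp(2)) = -exp(8) + log(16) + exp(2).

-exp(8) + log(16) + exp(2)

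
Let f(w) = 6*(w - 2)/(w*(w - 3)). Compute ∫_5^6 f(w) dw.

-4*log(5) + 2*log(2) + 6*log(3)

Factor the denominator: w**2 - 3*w = w(w - 3).
Partial fractions: 6*(w - 2)/(w*(w - 3)) = 4/w + 2/(w - 3).
An antiderivative is F(w) = 4*log(w) + 2*log(w - 3).
Then F(6) - F(5) = (4*log(2) + 6*log(3)) - (2*log(2) + 4*log(5)) = -4*log(5) + 2*log(2) + 6*log(3).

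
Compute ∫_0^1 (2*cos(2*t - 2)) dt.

Let u = 2*t - 2, so du = 2 dt. When t = 0, u = -2; when t = 1, u = 0.
The integral becomes ∫ cos(u) du from -2 to 0, with antiderivative sin(u).
Back in t: F(t) = sin(2*t - 2).
Then F(1) - F(0) = (0) - (-sin(2)) = sin(2).

sin(2)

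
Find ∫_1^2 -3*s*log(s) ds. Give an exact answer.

Integrate by parts once (u = ln s, dv = -3*s ds).
An antiderivative is F(s) = -3*s**2*(2*log(s) - 1)/4.
Then F(2) - F(1) = (3 - log(64)) - (3/4) = 9/4 - log(64).

9/4 - log(64)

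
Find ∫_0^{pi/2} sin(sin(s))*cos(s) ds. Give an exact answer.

1 - cos(1)

Let u = sin(s), so du = cos(s) ds. When s = 0, u = 0; when s = pi/2, u = 1.
The integral becomes ∫ sin(u) du from 0 to 1, with antiderivative -cos(u).
Back in s: F(s) = -cos(sin(s)).
Then F(pi/2) - F(0) = (-cos(1)) - (-1) = 1 - cos(1).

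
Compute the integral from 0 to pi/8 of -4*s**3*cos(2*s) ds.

-3/2 - 3*sqrt(2)*pi**2/128 - sqrt(2)*pi**3/512 + 3*sqrt(2)*pi/16 + 3*sqrt(2)/4

Integrate by parts 3 times (u = s^3, dv = -4*cos(2*s) ds).
An antiderivative is F(s) = -2*s**3*sin(2*s) - 3*s**2*cos(2*s) + 3*s*sin(2*s) + 3*cos(2*s)/2.
Then F(pi/8) - F(0) = (sqrt(2)*(-12*pi**2 - pi**3 + 96*pi + 384)/512) - (3/2) = -3/2 - 3*sqrt(2)*pi**2/128 - sqrt(2)*pi**3/512 + 3*sqrt(2)*pi/16 + 3*sqrt(2)/4.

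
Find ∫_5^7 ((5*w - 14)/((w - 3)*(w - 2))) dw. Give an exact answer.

-4*log(3) + log(2) + 4*log(5)

Factor the denominator: w**2 - 5*w + 6 = (w - 2)(w - 3).
Partial fractions: (5*w - 14)/((w - 3)*(w - 2)) = 4/(w - 2) + 1/(w - 3).
An antiderivative is F(w) = log(w - 3) + 4*log(w - 2).
Then F(7) - F(5) = (2*log(2) + 4*log(5)) - (log(2) + 4*log(3)) = -4*log(3) + log(2) + 4*log(5).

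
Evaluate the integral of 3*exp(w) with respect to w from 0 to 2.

An antiderivative is F(w) = 3*exp(w).
Then F(2) - F(0) = (3*exp(2)) - (3) = -3 + 3*exp(2).

-3 + 3*exp(2)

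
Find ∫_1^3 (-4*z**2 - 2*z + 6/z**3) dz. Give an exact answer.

By the power rule, an antiderivative is F(z) = -4*z**3/3 - z**2 - 3/z**2.
Then F(3) - F(1) = (-136/3) - (-16/3) = -40.

-40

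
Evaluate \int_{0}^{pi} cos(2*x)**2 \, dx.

pi/2

Use the identity cos^2(2*x) = (1 + cos(4*x))/2.
An antiderivative is F(x) = x/2 + sin(4*x)/8.
Then F(pi) - F(0) = (pi/2) - (0) = pi/2.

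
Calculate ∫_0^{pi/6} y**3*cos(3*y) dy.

-pi/27 + pi**3/648 + 2/27

Integrate by parts 3 times (u = y^3, dv = cos(3*y) dy).
An antiderivative is F(y) = y**3*sin(3*y)/3 + y**2*cos(3*y)/3 - 2*y*sin(3*y)/9 - 2*cos(3*y)/27.
Then F(pi/6) - F(0) = (pi*(-24 + pi**2)/648) - (-2/27) = -pi/27 + pi**3/648 + 2/27.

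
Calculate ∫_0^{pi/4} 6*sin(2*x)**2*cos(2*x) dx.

Let u = sin(2*x), so du = 2*cos(2*x) dx. When x = 0, u = 0; when x = pi/4, u = 1.
The integral becomes 3·∫ u**2 du from 0 to 1, with antiderivative u**3.
Back in x: F(x) = sin(2*x)**3.
Then F(pi/4) - F(0) = (1) - (0) = 1.

1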